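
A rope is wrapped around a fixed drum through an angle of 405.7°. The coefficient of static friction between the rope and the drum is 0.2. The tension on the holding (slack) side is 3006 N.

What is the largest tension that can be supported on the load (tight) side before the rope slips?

At impending slip the capstan equation gives T₂/T₁ = e^{μβ} with β in radians.
β = 405.7° × π/180 = 7.081 rad.
e^{μβ} = e^{0.2×7.081} = 4.121.
T₂ = T₁ · e^{μβ} = 3006 × 4.121 = 12400 N.

T_max ≈ 12400 N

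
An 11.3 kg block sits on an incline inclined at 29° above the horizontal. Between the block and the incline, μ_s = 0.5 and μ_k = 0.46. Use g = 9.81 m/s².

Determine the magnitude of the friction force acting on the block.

Perpendicular to the surface, N = m g cos θ = 11.3·9.81·cos 29° = 96.95 N.
Along the slope the weight component is m g sin θ = 53.74 N; friction must supply exactly this, acting up-slope.
Static friction can supply at most μ_s N = 48.48 N.
|53.74| exceeds 48.48 N, so the block slips down-slope; friction is kinetic, f = μ_k N = 0.46×96.95 = 44.6 N.

f ≈ 44.6 N (up the incline)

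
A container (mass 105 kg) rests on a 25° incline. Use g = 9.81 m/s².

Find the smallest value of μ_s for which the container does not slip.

μ_s,min ≈ 0.466

At the slip threshold m g sin θ = μ_s m g cos θ, so μ_s,min = tan θ.
μ_s,min = tan 25° = 0.466.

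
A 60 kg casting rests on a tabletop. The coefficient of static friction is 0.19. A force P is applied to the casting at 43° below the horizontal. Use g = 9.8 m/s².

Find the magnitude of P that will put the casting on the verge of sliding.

P ≈ 186 N

N = m g + P sin α (the push presses the casting into the tabletop).
At impending slip, P cos α = μ_s N = μ_s (m g + P sin α).
Solving: P (cos α − μ_s sin α) = μ_s m g → P = 0.19×588/(cos 43° − 0.19 sin 43°) = 112/0.6018 = 186 N.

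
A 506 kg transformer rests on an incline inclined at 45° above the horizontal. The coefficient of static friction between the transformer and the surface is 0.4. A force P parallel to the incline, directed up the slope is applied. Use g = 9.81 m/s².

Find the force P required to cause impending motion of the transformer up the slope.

At impending motion up the slope, friction acts down-slope at its limit: f = μ_s N.
P is parallel to the surface, so N = m g cos θ = 3510 N.
Along the incline: P = m g sin θ + μ_s N = 3510 + 0.4×3510 = 4910 N.

P ≈ 4910 N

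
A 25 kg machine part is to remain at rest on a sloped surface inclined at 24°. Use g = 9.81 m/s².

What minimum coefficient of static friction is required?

At the slip threshold m g sin θ = μ_s m g cos θ, so μ_s,min = tan θ.
μ_s,min = tan 24° = 0.445.

μ_s,min ≈ 0.445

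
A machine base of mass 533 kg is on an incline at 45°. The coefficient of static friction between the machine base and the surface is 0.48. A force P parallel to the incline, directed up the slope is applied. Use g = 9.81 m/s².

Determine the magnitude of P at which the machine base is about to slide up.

P ≈ 5470 N

At impending motion up the slope, friction acts down-slope at its limit: f = μ_s N.
P is parallel to the surface, so N = m g cos θ = 3700 N.
Along the incline: P = m g sin θ + μ_s N = 3700 + 0.48×3700 = 5470 N.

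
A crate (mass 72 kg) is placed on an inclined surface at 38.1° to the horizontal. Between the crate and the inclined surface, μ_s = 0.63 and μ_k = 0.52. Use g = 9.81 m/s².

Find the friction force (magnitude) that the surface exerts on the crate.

Normal force: N = m g cos θ = 72 × 9.81 × cos 38.1° = 555.8 N.
For equilibrium along the incline, friction must balance the weight component: f = m g sin θ = 435.8 N up the slope.
The static-friction ceiling is μ_s N = 0.63 × 555.8 = 350.2 N.
|435.8| exceeds 350.2 N, so the crate slips down-slope; friction is kinetic, f = μ_k N = 0.52×555.8 = 289 N.

f ≈ 289 N (up the incline)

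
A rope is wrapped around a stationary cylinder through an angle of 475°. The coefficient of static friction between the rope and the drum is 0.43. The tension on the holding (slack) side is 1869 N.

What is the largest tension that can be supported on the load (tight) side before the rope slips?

T_max ≈ 66000 N

At impending slip the capstan equation gives T₂/T₁ = e^{μβ} with β in radians.
β = 475° × π/180 = 8.29 rad.
e^{μβ} = e^{0.43×8.29} = 35.33.
T₂ = T₁ · e^{μβ} = 1869 × 35.33 = 66000 N.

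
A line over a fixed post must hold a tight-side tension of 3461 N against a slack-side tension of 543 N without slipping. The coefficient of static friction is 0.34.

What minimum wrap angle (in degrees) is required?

T₂/T₁ = e^{μβ} → β = ln(T₂/T₁)/μ.
β = ln(3461/543)/0.34 = 1.852/0.34 = 5.448 rad.
In degrees: β = 5.448 × 180/π = 312°.

β_min ≈ 312°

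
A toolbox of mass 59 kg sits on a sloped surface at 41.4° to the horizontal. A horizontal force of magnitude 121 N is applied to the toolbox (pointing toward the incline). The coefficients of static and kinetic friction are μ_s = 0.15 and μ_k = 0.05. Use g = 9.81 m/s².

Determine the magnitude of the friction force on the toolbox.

Resolve perpendicular to the incline: N = m g cos θ + P sin θ = 59×9.81×cos 41.4° + 121×sin 41.4° = 514.2 N.
Along the incline, the net driving force (taking up-slope positive) is P cos θ − m g sin θ = 90.76 − 382.8 = -292 N, so equilibrium requires friction f = 292 N (up-slope).
The limit of static friction is μ_s N = 77.13 N.
The required 292 N exceeds the static limit, so the toolbox slides down-slope and f = μ_k N = 0.05×514.2 = 25.7 N.

f ≈ 25.7 N (up the incline)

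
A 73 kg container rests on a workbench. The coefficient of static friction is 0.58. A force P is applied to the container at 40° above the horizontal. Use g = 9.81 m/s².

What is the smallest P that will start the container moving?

P ≈ 365 N

N = m g − P sin α (the pull lifts the container).
At impending slip, P cos α = μ_s N = μ_s (m g − P sin α).
Solving: P (cos α + μ_s sin α) = μ_s m g → P = 0.58×716/(cos 40° + 0.58 sin 40°) = 415/1.139 = 365 N.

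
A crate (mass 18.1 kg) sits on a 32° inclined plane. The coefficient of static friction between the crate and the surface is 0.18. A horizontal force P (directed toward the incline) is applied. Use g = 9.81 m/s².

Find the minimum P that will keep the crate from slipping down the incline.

P_min ≈ 71 N

The crate tends to slide down (tan θ > μ_s), so at the point of impending slip friction acts up-slope at its limit: f = μ_s N.
Perpendicular to the incline: N = m g cos θ + P sin θ.
Along the incline: P cos θ + μ_s N = m g sin θ, i.e. P cos θ + μ_s (m g cos θ + P sin θ) = m g sin θ.
Solving, P (cos θ + μ_s sin θ) = m g (sin θ − μ_s cos θ), so P = 178×0.3773/0.9434 = 71 N.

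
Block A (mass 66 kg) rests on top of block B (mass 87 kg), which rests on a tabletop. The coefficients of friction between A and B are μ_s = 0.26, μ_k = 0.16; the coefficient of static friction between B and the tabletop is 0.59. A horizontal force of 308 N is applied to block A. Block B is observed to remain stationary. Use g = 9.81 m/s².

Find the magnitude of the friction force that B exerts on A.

f ≈ 104 N

Between the blocks, N₁ = m_A g = 647.5 N.
Maximum static friction on A from B: μ_s N₁ = 0.26×647.5 = 168.3 N.
P = 308 N exceeds that limit, so A slips over B and the interface friction becomes kinetic: f₁ = μ_k N₁ = 0.16×647.5 = 104 N.
B experiences an equal 104 N forward from A (third law). B is in equilibrium, so the floor supplies f₂ = 104 N of static friction (limit μ_s(m_A+m_B)g = 885.5 N, not exceeded).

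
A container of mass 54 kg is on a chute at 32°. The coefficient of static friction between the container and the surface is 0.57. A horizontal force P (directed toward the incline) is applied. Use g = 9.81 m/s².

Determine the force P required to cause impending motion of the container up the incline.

P ≈ 983 N

At impending motion up the slope, friction acts down-slope at its limit: f = μ_s N.
Perpendicular to the incline: N = m g cos θ + P sin θ.
Along the incline: P cos θ = m g sin θ + μ_s N = m g sin θ + μ_s (m g cos θ + P sin θ).
Solving, P (cos θ − μ_s sin θ) = m g (sin θ + μ_s cos θ), so P = 54×9.81×(sin 32° + 0.57 cos 32°)/(cos 32° − 0.57 sin 32°) = 530×1.013/0.546 = 983 N.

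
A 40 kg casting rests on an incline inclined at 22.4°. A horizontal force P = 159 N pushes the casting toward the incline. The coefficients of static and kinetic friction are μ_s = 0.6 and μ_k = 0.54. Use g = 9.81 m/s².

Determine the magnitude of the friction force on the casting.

f ≈ 2.53 N (up the incline)

Normal direction: N = m g cos θ + P sin θ = 423.4 N.
Parallel to the incline: P cos θ − m g sin θ = 147 − 149.5 = -2.529 N; the friction needed to balance this is 2.529 N acting up the slope.
Maximum static friction: μ_s N = 0.6 × 423.4 = 254 N.
Since 2.529 N is within the 254 N limit, the casting stays put and friction is exactly 2.53 N.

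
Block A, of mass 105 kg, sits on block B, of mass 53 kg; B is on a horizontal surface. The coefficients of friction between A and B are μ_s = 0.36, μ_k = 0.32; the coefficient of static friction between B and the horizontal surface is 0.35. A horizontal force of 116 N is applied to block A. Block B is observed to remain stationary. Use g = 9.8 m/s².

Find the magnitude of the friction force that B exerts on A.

f ≈ 116 N

Normal force at the A–B interface: N₁ = m_A g = 1029 N.
Maximum static friction on A from B: μ_s N₁ = 0.36×1029 = 370.4 N.
Since P = 116 N ≤ 370.4 N, A does not slip on B; friction on A equals P = 116 N.
B experiences an equal 116 N forward from A (third law). B is in equilibrium, so the floor supplies f₂ = 116 N of static friction (limit μ_s(m_A+m_B)g = 541.9 N, not exceeded).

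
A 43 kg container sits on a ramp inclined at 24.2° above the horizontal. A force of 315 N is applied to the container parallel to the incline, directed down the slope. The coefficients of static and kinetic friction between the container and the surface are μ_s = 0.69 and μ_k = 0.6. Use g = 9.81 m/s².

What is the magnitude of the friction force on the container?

The normal reaction is N = m g cos θ = 384.8 N.
The friction needed for equilibrium is m g sin θ + P = 172.9 + 315 = 487.9 N, measured positive up-slope.
The static-friction ceiling is μ_s N = 0.69 × 384.8 = 265.5 N.
|487.9| exceeds 265.5 N, so the container slips down-slope; friction is kinetic, f = μ_k N = 0.6×384.8 = 231 N.

f ≈ 231 N (up the incline)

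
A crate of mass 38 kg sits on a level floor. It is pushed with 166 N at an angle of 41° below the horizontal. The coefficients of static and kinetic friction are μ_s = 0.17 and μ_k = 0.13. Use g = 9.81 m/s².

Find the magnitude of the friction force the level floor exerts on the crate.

f ≈ 62.6 N

The vertical component of P adds to the normal force: N = m g + P sin α = 372.8 + 108.9 = 481.7 N.
Horizontally, friction must balance P cos α = 125.3 N.
μ_s N = 0.17 × 481.7 = 81.89 N.
The required friction exceeds μ_s N, so the crate moves and f = μ_k N = 62.6 N.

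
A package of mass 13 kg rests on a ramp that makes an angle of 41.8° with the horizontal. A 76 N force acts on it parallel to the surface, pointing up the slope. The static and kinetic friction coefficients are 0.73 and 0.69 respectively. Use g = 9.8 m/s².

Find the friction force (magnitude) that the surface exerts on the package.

Perpendicular to the surface, N = m g cos θ = 13·9.8·cos 41.8° = 94.97 N.
For equilibrium along the incline the friction force must supply f = m g sin θ − P = 84.92 − 76 = 8.916 N (positive meaning up-slope).
Static friction can supply at most μ_s N = 69.33 N.
Since |8.916| ≤ 69.33 N, no slip — friction simply equals what equilibrium demands.

f ≈ 8.92 N (up the incline)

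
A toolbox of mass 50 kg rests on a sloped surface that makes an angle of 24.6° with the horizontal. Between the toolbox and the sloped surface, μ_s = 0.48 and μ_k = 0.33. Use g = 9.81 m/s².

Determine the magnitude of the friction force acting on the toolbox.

The normal reaction is N = m g cos θ = 446 N.
Along the slope the weight component is m g sin θ = 204.2 N; friction must supply exactly this, acting up-slope.
The static-friction ceiling is μ_s N = 0.48 × 446 = 214.1 N.
Since |204.2| ≤ 214.1 N, no slip — friction simply equals what equilibrium demands.

f ≈ 204 N (up the incline)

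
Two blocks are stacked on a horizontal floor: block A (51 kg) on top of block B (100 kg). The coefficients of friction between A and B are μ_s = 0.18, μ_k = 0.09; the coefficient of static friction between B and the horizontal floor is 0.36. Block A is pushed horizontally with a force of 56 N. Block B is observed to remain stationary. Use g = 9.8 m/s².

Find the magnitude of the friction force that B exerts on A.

f ≈ 56 N

Between the blocks, N₁ = m_A g = 499.8 N.
So the A–B interface can sustain at most μ_s N₁ = 89.96 N of static friction.
P = 56 N is within that limit, so A and B move together (both at rest); the A–B friction is simply f₁ = P = 56 N.
B experiences an equal 56 N forward from A (third law). B is in equilibrium, so the floor supplies f₂ = 56 N of static friction (limit μ_s(m_A+m_B)g = 532.7 N, not exceeded).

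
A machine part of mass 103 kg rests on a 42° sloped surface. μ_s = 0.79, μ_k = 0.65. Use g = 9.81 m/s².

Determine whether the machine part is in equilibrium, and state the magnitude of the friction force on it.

N = m g cos θ = 751 N.
Down-slope weight component: m g sin θ = 676 N.
μ_s N = 593 N.
676 > 593 N, so it slides; kinetic friction f = μ_k N = 0.65×751 = 488 N.

f ≈ 488 N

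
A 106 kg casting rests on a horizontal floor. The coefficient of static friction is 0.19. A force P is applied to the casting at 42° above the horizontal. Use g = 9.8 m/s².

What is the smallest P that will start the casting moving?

P ≈ 227 N

N = m g − P sin α (the pull lifts the casting).
At impending slip, P cos α = μ_s N = μ_s (m g − P sin α).
Solving: P (cos α + μ_s sin α) = μ_s m g → P = 0.19×1040/(cos 42° + 0.19 sin 42°) = 197/0.8703 = 227 N.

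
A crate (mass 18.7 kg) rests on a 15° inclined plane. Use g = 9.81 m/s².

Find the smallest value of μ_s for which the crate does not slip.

At the slip threshold m g sin θ = μ_s m g cos θ, so μ_s,min = tan θ.
μ_s,min = tan 15° = 0.268.

μ_s,min ≈ 0.268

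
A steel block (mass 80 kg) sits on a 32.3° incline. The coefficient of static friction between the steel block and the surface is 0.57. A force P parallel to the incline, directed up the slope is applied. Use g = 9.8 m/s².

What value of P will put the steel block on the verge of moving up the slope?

P ≈ 797 N

At impending motion up the slope, friction acts down-slope at its limit: f = μ_s N.
P is parallel to the surface, so N = m g cos θ = 663 N.
Along the incline: P = m g sin θ + μ_s N = 419 + 0.57×663 = 797 N.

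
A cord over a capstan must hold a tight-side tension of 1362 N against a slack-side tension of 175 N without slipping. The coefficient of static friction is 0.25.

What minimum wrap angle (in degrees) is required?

T₂/T₁ = e^{μβ} → β = ln(T₂/T₁)/μ.
β = ln(1362/175)/0.25 = 2.052/0.25 = 8.208 rad.
In degrees: β = 8.208 × 180/π = 470°.

β_min ≈ 470°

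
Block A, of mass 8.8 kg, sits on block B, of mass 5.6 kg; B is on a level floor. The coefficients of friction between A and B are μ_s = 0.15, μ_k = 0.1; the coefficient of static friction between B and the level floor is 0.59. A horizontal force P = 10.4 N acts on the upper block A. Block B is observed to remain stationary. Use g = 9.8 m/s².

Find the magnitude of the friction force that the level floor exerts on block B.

f ≈ 10.4 N

Normal force at the A–B interface: N₁ = m_A g = 86.24 N.
Maximum static friction on A from B: μ_s N₁ = 0.15×86.24 = 12.94 N.
P = 10.4 N is within that limit, so A and B move together (both at rest); the A–B friction is simply f₁ = P = 10.4 N.
B experiences an equal 10.4 N forward from A (third law). B is in equilibrium, so the floor supplies f₂ = 10.4 N of static friction (limit μ_s(m_A+m_B)g = 83.26 N, not exceeded).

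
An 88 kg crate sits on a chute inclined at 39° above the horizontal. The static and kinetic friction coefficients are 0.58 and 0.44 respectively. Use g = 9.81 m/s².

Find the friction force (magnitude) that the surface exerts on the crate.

The normal reaction is N = m g cos θ = 670.9 N.
For equilibrium along the incline, friction must balance the weight component: f = m g sin θ = 543.3 N up the slope.
Static friction can supply at most μ_s N = 389.1 N.
|543.3| exceeds 389.1 N, so the crate slips down-slope; friction is kinetic, f = μ_k N = 0.44×670.9 = 295 N.

f ≈ 295 N (up the incline)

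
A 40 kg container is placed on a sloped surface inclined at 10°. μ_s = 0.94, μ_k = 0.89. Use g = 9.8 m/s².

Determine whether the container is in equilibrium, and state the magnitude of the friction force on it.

f ≈ 68.1 N

N = m g cos θ = 386 N.
Down-slope weight component: m g sin θ = 68.1 N.
μ_s N = 363 N.
68.1 ≤ 363 N, so it stays put; friction = 68.1 N.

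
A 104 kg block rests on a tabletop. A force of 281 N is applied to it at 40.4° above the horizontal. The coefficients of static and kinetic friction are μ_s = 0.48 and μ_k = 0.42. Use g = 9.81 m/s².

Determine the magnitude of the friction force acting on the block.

Vertical equilibrium gives N = m g − P sin α = 838.1 N.
For equilibrium, f = P cos α = 281×cos 40.4° = 214 N.
μ_s N = 0.48 × 838.1 = 402.3 N.
Since 214 N does not exceed the limit, the block stays at rest and f = 214 N.

f ≈ 214 N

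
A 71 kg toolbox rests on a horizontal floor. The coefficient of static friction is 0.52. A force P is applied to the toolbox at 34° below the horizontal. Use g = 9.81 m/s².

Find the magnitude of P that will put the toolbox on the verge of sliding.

N = m g + P sin α (the push presses the toolbox into the horizontal floor).
At impending slip, P cos α = μ_s N = μ_s (m g + P sin α).
Solving: P (cos α − μ_s sin α) = μ_s m g → P = 0.52×697/(cos 34° − 0.52 sin 34°) = 362/0.5383 = 673 N.

P ≈ 673 N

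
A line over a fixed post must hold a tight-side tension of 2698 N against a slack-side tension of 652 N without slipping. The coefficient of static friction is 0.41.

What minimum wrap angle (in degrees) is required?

T₂/T₁ = e^{μβ} → β = ln(T₂/T₁)/μ.
β = ln(2698/652)/0.41 = 1.42/0.41 = 3.464 rad.
In degrees: β = 3.464 × 180/π = 198°.

β_min ≈ 198°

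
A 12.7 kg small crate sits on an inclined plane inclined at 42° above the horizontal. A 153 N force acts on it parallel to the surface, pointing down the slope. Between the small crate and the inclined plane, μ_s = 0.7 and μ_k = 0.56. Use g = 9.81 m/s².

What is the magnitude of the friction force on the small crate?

f ≈ 51.8 N (up the incline)

Perpendicular to the surface, N = m g cos θ = 12.7·9.81·cos 42° = 92.59 N.
The friction needed for equilibrium is m g sin θ + P = 83.36 + 153 = 236.4 N, measured positive up-slope.
Maximum static friction available: μ_s N = 0.7 × 92.59 = 64.81 N.
Since |236.4| > 64.81 N, static friction cannot hold it; the small crate slides down the incline and kinetic friction applies: f = μ_k N = 0.56 × 92.59 = 51.8 N.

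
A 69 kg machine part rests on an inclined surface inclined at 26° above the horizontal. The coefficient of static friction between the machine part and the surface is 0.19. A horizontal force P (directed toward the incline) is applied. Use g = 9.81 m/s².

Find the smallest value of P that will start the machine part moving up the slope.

P ≈ 506 N

At impending motion up the slope, friction acts down-slope at its limit: f = μ_s N.
Perpendicular to the incline: N = m g cos θ + P sin θ.
Along the incline: P cos θ = m g sin θ + μ_s N = m g sin θ + μ_s (m g cos θ + P sin θ).
Solving, P (cos θ − μ_s sin θ) = m g (sin θ + μ_s cos θ), so P = 69×9.81×(sin 26° + 0.19 cos 26°)/(cos 26° − 0.19 sin 26°) = 677×0.6091/0.8155 = 506 N.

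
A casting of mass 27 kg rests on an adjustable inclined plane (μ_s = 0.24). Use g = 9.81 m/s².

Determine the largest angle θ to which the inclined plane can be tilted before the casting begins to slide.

At the slip threshold, m g sin θ = μ_s · m g cos θ, so tan θ = μ_s.
θ_max = arctan(0.24) = 13.5°.

θ_max ≈ 13.5°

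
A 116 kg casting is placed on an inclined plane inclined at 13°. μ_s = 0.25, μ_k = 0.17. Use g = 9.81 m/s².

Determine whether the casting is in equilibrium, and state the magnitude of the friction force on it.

f ≈ 256 N

N = m g cos θ = 1110 N.
Down-slope weight component: m g sin θ = 256 N.
μ_s N = 277 N.
256 ≤ 277 N, so it stays put; friction = 256 N.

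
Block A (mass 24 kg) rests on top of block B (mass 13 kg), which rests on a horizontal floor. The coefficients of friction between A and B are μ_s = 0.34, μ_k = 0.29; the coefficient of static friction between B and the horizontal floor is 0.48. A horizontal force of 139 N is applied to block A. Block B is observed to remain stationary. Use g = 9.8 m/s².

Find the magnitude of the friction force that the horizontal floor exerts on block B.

f ≈ 68.2 N

The normal force B exerts on A is simply A's weight, N₁ = 235.2 N.
Maximum static friction on A from B: μ_s N₁ = 0.34×235.2 = 79.97 N.
Since P = 139 N > 79.97 N, A slides on B; the A–B friction is kinetic: f₁ = μ_k N₁ = 0.29×235.2 = 68.2 N.
B experiences an equal 68.2 N forward from A (third law). B is in equilibrium, so the floor supplies f₂ = 68.2 N of static friction (limit μ_s(m_A+m_B)g = 174 N, not exceeded).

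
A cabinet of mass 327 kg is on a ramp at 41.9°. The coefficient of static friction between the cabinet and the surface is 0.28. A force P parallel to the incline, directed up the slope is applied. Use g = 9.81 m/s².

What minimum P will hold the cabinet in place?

P_min ≈ 1470 N

The cabinet tends to slide down (tan θ > μ_s), so at the point of impending slip friction acts up-slope at its limit: f = μ_s N.
P is parallel to the surface, so N = m g cos θ = 2390 N.
Along the incline: P + μ_s N = m g sin θ, so P = 2140 − 0.28×2390 = 1470 N.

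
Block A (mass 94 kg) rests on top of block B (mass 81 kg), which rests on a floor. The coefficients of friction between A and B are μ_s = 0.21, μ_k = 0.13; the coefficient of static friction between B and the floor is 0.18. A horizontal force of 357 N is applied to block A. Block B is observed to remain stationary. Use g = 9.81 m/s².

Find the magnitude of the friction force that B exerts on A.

f ≈ 120 N

The normal force B exerts on A is simply A's weight, N₁ = 922.1 N.
Maximum static friction on A from B: μ_s N₁ = 0.21×922.1 = 193.6 N.
Since P = 357 N > 193.6 N, A slides on B; the A–B friction is kinetic: f₁ = μ_k N₁ = 0.13×922.1 = 120 N.
By Newton's third law B feels 120 N forward from A. With B stationary, the floor's static friction on B balances it: f₂ = 120 N (well within μ_s(m_A+m_B)g = 309 N).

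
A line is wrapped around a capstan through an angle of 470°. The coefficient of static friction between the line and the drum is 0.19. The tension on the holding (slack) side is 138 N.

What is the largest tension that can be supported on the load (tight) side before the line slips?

T_max ≈ 656 N

At impending slip the capstan equation gives T₂/T₁ = e^{μβ} with β in radians.
β = 470° × π/180 = 8.203 rad.
e^{μβ} = e^{0.19×8.203} = 4.752.
T₂ = T₁ · e^{μβ} = 138 × 4.752 = 656 N.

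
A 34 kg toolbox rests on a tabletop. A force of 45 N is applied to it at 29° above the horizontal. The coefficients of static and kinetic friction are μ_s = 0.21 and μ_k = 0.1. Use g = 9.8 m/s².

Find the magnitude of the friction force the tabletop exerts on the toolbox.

N = m g − P sin α = 333.2 − 45×sin 29° = 311.4 N.
The horizontal driving force is P cos α = 39.36 N, so equilibrium needs friction f = 39.36 N.
The static-friction limit is μ_s N = 65.39 N.
Since 39.36 N does not exceed the limit, the toolbox stays at rest and f = 39.4 N.

f ≈ 39.4 N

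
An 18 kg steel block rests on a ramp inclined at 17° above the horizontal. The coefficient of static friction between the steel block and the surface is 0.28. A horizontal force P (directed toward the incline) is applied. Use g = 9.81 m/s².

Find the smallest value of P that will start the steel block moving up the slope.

P ≈ 113 N

At impending motion up the slope, friction acts down-slope at its limit: f = μ_s N.
Perpendicular to the incline: N = m g cos θ + P sin θ.
Along the incline: P cos θ = m g sin θ + μ_s N = m g sin θ + μ_s (m g cos θ + P sin θ).
Solving, P (cos θ − μ_s sin θ) = m g (sin θ + μ_s cos θ), so P = 18×9.81×(sin 17° + 0.28 cos 17°)/(cos 17° − 0.28 sin 17°) = 177×0.5601/0.8744 = 113 N.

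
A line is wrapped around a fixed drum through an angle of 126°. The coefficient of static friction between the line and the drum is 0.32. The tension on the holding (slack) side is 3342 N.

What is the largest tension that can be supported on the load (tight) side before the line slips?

At impending slip the capstan equation gives T₂/T₁ = e^{μβ} with β in radians.
β = 126° × π/180 = 2.199 rad.
e^{μβ} = e^{0.32×2.199} = 2.021.
T₂ = T₁ · e^{μβ} = 3342 × 2.021 = 6760 N.

T_max ≈ 6760 N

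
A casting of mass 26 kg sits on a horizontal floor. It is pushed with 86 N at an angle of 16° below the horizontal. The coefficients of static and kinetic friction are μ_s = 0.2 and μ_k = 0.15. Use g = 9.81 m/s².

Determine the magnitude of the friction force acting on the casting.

f ≈ 41.8 N

N = m g + P sin α = 255.1 + 86×sin 16° = 278.8 N.
Horizontally, friction must balance P cos α = 82.67 N.
The static-friction limit is μ_s N = 55.75 N.
The required friction exceeds μ_s N, so the casting moves and f = μ_k N = 41.8 N.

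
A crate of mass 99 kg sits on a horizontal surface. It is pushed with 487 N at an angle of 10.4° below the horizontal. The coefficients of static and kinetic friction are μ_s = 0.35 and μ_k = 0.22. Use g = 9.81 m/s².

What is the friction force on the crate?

Vertical equilibrium gives N = m g + P sin α = 1059 N.
Horizontally, friction must balance P cos α = 479 N.
μ_s N = 0.35 × 1059 = 370.7 N.
The required friction exceeds μ_s N, so the crate moves and f = μ_k N = 233 N.

f ≈ 233 N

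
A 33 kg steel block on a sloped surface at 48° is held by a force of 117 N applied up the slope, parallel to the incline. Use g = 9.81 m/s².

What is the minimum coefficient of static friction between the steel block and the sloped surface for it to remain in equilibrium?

μ_s,min ≈ 0.57

N = m g cos θ = 216.6 N.
Friction must make up the shortfall along the incline: f = m g sin θ − P = 240.6 − 117 = 123.6 N.
At the threshold f = μ_s N, so μ_s,min = 123.6/216.6 = 0.57.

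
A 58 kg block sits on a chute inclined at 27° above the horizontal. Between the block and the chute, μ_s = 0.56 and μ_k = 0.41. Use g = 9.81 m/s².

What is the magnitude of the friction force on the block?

Perpendicular to the surface, N = m g cos θ = 58·9.81·cos 27° = 507 N.
For equilibrium along the incline, friction must balance the weight component: f = m g sin θ = 258.3 N up the slope.
Maximum static friction available: μ_s N = 0.56 × 507 = 283.9 N.
Since |258.3| ≤ 283.9 N, no slip — friction simply equals what equilibrium demands.

f ≈ 258 N (up the incline)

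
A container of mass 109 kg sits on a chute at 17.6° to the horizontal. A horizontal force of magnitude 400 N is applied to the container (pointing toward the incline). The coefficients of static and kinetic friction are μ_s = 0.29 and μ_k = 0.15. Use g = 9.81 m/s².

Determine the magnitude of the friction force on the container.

Normal direction: N = m g cos θ + P sin θ = 1140 N.
Along the incline, the net driving force (taking up-slope positive) is P cos θ − m g sin θ = 381.3 − 323.3 = 57.96 N, so equilibrium requires friction f = -57.96 N (down-slope).
Maximum static friction: μ_s N = 0.29 × 1140 = 330.7 N.
Since 57.96 N is within the 330.7 N limit, the container stays put and friction is exactly 58 N.

f ≈ 58 N (down the incline)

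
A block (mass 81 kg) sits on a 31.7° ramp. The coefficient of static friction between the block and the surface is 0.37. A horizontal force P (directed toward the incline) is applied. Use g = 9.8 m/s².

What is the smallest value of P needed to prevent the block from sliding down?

P_min ≈ 160 N

The block tends to slide down (tan θ > μ_s), so at the point of impending slip friction acts up-slope at its limit: f = μ_s N.
Perpendicular to the incline: N = m g cos θ + P sin θ.
Along the incline: P cos θ + μ_s N = m g sin θ, i.e. P cos θ + μ_s (m g cos θ + P sin θ) = m g sin θ.
Solving, P (cos θ + μ_s sin θ) = m g (sin θ − μ_s cos θ), so P = 794×0.2107/1.045 = 160 N.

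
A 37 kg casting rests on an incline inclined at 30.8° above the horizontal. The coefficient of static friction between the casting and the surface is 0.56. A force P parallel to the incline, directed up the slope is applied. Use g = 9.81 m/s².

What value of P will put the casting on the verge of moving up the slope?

At impending motion up the slope, friction acts down-slope at its limit: f = μ_s N.
P is parallel to the surface, so N = m g cos θ = 312 N.
Along the incline: P = m g sin θ + μ_s N = 186 + 0.56×312 = 360 N.

P ≈ 360 N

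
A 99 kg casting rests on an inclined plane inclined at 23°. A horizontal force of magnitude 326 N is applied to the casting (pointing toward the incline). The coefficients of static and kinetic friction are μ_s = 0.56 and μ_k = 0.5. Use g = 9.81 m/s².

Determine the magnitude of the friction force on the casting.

Resolve perpendicular to the incline: N = m g cos θ + P sin θ = 99×9.81×cos 23° + 326×sin 23° = 1021 N.
Parallel to the incline: P cos θ − m g sin θ = 300.1 − 379.5 = -79.39 N; the friction needed to balance this is 79.39 N acting up the slope.
The limit of static friction is μ_s N = 572 N.
|f_req| = 79.39 ≤ 572 N → the casting is in equilibrium; friction equals the required value.

f ≈ 79.4 N (up the incline)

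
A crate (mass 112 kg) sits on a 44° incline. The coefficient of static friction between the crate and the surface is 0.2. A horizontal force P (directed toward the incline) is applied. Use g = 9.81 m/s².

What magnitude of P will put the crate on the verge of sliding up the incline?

At impending motion up the slope, friction acts down-slope at its limit: f = μ_s N.
Perpendicular to the incline: N = m g cos θ + P sin θ.
Along the incline: P cos θ = m g sin θ + μ_s N = m g sin θ + μ_s (m g cos θ + P sin θ).
Solving, P (cos θ − μ_s sin θ) = m g (sin θ + μ_s cos θ), so P = 112×9.81×(sin 44° + 0.2 cos 44°)/(cos 44° − 0.2 sin 44°) = 1100×0.8385/0.5804 = 1590 N.

P ≈ 1590 N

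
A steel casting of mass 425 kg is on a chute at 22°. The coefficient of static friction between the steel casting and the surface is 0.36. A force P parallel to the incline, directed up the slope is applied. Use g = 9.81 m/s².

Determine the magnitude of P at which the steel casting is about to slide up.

At impending motion up the slope, friction acts down-slope at its limit: f = μ_s N.
P is parallel to the surface, so N = m g cos θ = 3870 N.
Along the incline: P = m g sin θ + μ_s N = 1560 + 0.36×3870 = 2950 N.

P ≈ 2950 N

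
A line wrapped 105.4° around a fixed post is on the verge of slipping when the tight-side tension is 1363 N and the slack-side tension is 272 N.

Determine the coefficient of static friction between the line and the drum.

T₂/T₁ = e^{μβ} → μ = ln(T₂/T₁)/β.
β = 105.4° = 1.84 rad.
μ = ln(1363/272)/1.84 = ln(5.011)/1.84 = 0.876.

μ ≈ 0.876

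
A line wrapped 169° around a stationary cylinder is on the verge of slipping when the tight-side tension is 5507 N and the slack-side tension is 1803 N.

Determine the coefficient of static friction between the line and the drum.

μ ≈ 0.379

T₂/T₁ = e^{μβ} → μ = ln(T₂/T₁)/β.
β = 169° = 2.95 rad.
μ = ln(5507/1803)/2.95 = ln(3.054)/2.95 = 0.379.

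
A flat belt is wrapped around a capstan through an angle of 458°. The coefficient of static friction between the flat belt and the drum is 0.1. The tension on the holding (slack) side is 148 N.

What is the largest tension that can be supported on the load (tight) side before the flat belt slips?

At impending slip the capstan equation gives T₂/T₁ = e^{μβ} with β in radians.
β = 458° × π/180 = 7.994 rad.
e^{μβ} = e^{0.1×7.994} = 2.224.
T₂ = T₁ · e^{μβ} = 148 × 2.224 = 329 N.

T_max ≈ 329 N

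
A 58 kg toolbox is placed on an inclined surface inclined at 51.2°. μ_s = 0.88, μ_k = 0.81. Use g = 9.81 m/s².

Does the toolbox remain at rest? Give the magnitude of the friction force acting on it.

N = m g cos θ = 357 N.
Down-slope weight component: m g sin θ = 443 N.
μ_s N = 314 N.
443 > 314 N, so it slides; kinetic friction f = μ_k N = 0.81×357 = 289 N.

f ≈ 289 N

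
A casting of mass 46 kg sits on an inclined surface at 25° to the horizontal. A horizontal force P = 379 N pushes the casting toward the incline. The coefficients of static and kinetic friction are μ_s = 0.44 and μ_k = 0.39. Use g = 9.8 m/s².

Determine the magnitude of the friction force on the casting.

Resolve perpendicular to the incline: N = m g cos θ + P sin θ = 46×9.8×cos 25° + 379×sin 25° = 568.7 N.
Parallel to the incline: P cos θ − m g sin θ = 343.5 − 190.5 = 153 N; the friction needed to balance this is 153 N acting down the slope.
The limit of static friction is μ_s N = 250.2 N.
|f_req| = 153 ≤ 250.2 N → the casting is in equilibrium; friction equals the required value.

f ≈ 153 N (down the incline)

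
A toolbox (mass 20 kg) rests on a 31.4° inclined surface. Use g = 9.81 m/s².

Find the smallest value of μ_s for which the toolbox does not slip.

At the slip threshold m g sin θ = μ_s m g cos θ, so μ_s,min = tan θ.
μ_s,min = tan 31.4° = 0.61.

μ_s,min ≈ 0.61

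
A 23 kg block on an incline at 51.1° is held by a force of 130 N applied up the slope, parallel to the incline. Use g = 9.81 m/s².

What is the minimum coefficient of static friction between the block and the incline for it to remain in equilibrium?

N = m g cos θ = 141.7 N.
Friction must make up the shortfall along the incline: f = m g sin θ − P = 175.6 − 130 = 45.6 N.
At the threshold f = μ_s N, so μ_s,min = 45.6/141.7 = 0.322.

μ_s,min ≈ 0.322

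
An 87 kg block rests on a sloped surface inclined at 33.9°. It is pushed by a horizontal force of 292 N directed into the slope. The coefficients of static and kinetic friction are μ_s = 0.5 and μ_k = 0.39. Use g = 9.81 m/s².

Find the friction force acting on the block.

Resolve perpendicular to the incline: N = m g cos θ + P sin θ = 87×9.81×cos 33.9° + 292×sin 33.9° = 871.3 N.
Along the incline, the net driving force (taking up-slope positive) is P cos θ − m g sin θ = 242.4 − 476 = -233.7 N, so equilibrium requires friction f = 233.7 N (up-slope).
The limit of static friction is μ_s N = 435.6 N.
Since 233.7 N is within the 435.6 N limit, the block stays put and friction is exactly 234 N.

f ≈ 234 N (up the incline)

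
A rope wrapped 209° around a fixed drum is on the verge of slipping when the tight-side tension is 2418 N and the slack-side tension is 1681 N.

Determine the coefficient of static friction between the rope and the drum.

μ ≈ 0.0997

T₂/T₁ = e^{μβ} → μ = ln(T₂/T₁)/β.
β = 209° = 3.648 rad.
μ = ln(2418/1681)/3.648 = ln(1.438)/3.648 = 0.0997.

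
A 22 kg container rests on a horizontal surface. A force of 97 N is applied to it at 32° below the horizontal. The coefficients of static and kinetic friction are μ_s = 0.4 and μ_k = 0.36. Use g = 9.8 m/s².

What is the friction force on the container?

f ≈ 82.3 N

Vertical equilibrium gives N = m g + P sin α = 267 N.
Horizontally, friction must balance P cos α = 82.26 N.
μ_s N = 0.4 × 267 = 106.8 N.
82.26 ≤ 106.8 N → static; friction equals the required 82.3 N.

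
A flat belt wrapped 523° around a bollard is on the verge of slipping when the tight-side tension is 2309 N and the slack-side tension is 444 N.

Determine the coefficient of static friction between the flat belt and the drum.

T₂/T₁ = e^{μβ} → μ = ln(T₂/T₁)/β.
β = 523° = 9.128 rad.
μ = ln(2309/444)/9.128 = ln(5.2)/9.128 = 0.181.

μ ≈ 0.181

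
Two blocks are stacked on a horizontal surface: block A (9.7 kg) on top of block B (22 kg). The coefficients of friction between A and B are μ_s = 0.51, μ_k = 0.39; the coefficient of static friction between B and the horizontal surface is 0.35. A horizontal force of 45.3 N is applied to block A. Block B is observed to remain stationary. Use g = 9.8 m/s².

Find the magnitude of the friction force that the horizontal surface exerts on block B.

Between the blocks, N₁ = m_A g = 95.06 N.
So the A–B interface can sustain at most μ_s N₁ = 48.48 N of static friction.
P = 45.3 N is within that limit, so A and B move together (both at rest); the A–B friction is simply f₁ = P = 45.3 N.
By Newton's third law B feels 45.3 N forward from A. With B stationary, the floor's static friction on B balances it: f₂ = 45.3 N (well within μ_s(m_A+m_B)g = 108.7 N).

f ≈ 45.3 N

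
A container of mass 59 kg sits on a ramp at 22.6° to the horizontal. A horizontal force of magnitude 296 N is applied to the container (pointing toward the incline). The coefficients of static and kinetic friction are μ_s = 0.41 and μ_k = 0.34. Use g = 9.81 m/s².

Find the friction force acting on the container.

f ≈ 50.8 N (down the incline)

The horizontal push has a component P sin θ into the surface, so N = m g cos θ + P sin θ = 534.3 + 113.8 = 648.1 N.
Parallel to the incline: P cos θ − m g sin θ = 273.3 − 222.4 = 50.84 N; the friction needed to balance this is 50.84 N acting down the slope.
The limit of static friction is μ_s N = 265.7 N.
Since 50.84 N is within the 265.7 N limit, the container stays put and friction is exactly 50.8 N.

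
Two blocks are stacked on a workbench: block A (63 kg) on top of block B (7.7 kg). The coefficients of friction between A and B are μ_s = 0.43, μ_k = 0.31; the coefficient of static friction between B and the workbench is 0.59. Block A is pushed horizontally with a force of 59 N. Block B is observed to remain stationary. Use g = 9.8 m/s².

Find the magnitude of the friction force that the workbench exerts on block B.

The normal force B exerts on A is simply A's weight, N₁ = 617.4 N.
So the A–B interface can sustain at most μ_s N₁ = 265.5 N of static friction.
P = 59 N is within that limit, so A and B move together (both at rest); the A–B friction is simply f₁ = P = 59 N.
B experiences an equal 59 N forward from A (third law). B is in equilibrium, so the floor supplies f₂ = 59 N of static friction (limit μ_s(m_A+m_B)g = 408.8 N, not exceeded).

f ≈ 59 N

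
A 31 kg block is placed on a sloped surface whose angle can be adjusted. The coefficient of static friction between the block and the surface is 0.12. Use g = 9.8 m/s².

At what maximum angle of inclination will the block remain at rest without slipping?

θ_max ≈ 6.84°

At the slip threshold, m g sin θ = μ_s · m g cos θ, so tan θ = μ_s.
θ_max = arctan(0.12) = 6.84°.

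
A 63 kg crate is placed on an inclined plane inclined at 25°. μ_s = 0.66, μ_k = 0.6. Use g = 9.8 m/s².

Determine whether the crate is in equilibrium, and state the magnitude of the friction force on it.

f ≈ 261 N

N = m g cos θ = 560 N.
Down-slope weight component: m g sin θ = 261 N.
μ_s N = 369 N.
261 ≤ 369 N, so it stays put; friction = 261 N.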